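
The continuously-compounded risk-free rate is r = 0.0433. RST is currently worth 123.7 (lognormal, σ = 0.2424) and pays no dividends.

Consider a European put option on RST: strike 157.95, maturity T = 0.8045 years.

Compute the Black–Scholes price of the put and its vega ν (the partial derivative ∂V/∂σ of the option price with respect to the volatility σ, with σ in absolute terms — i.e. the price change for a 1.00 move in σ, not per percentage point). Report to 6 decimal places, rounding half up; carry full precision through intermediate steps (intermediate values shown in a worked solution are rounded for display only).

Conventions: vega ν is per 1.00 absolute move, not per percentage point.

σ√T = 0.2424·√0.8045 = 0.217418
d₁ = (ln(S/K) + (r+σ²/2)T) / (σ√T) = (ln(123.7/157.95) + (0.0433+0.2424²/2)·0.8045) / 0.217418 = (-0.244419 + 0.058470) / 0.217418 = -0.855261
d₂ = d₁ − σ√T = -0.855261 − 0.217418 = -1.072679
e^{−rT} = 0.965765
N(−d₁) = 0.803797,  N(−d₂) = 0.858292
Put price V = K·e^{−rT}·N(−d₂) − S·N(−d₁) = 130.926113 − 99.429630 = 31.496483
φ(d₁) = (1/√(2π))·e^{−d₁²/2} = 0.276741
ν = S·φ(d₁)·√T = 30.704780

price = 31.496483
ν = 30.704780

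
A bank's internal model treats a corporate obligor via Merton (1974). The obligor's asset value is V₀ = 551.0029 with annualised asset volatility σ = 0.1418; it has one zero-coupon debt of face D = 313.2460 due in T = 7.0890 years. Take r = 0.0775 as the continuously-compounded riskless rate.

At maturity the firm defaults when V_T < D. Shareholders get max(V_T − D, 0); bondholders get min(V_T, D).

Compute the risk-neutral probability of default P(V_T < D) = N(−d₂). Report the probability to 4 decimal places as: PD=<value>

PD=0.0029

Apply the equity-as-call identities (strike 313.2460, horizon 7.0890 years):
d₁ = [ln(V₀/D) + (r + σ²/2)T] / (σ√T)
   = [ln(551.0029/313.2460) + (0.0775 + 0.5·0.1418²)·7.0890] / (0.1418·√7.0890)
   = [0.564751 + 0.620668] / 0.377545 = 3.139808
d₂ = d₁ − σ√T = 3.139808 − 0.377545 = 2.762263
risk-neutral PD = N(−d₂) = N(-2.762263) = 0.002870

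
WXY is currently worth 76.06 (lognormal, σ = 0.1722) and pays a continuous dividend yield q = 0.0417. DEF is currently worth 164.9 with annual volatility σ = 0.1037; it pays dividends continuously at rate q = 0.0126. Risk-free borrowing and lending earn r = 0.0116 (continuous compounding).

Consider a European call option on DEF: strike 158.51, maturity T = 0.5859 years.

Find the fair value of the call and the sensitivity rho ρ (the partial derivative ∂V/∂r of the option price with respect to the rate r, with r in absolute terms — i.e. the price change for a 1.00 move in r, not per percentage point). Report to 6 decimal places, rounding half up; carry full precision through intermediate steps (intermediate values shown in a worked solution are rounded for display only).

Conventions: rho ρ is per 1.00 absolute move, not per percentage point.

price = 8.807633
ρ = 62.165979

σ√T = 0.1037·√0.5859 = 0.079376
d₁ = (ln(S/K) + (r−q+σ²/2)T) / (σ√T) = (ln(164.9/158.51) + (0.0116−0.0126+0.1037²/2)·0.5859) / 0.079376 = (0.039522 + 0.002564) / 0.079376 = 0.530208
d₂ = d₁ − σ√T = 0.530208 − 0.079376 = 0.450832
e^{−rT} = 0.993227
e^{−qT} = 0.992645
N(d₁) = 0.702016,  N(d₂) = 0.673945
Call price V = S·e^{−qT}·N(d₁) − K·e^{−rT}·N(d₂) = 114.911027 − 106.103394 = 8.807633
ρ = K·T·e^{−rT}·N(d₂) = 62.165979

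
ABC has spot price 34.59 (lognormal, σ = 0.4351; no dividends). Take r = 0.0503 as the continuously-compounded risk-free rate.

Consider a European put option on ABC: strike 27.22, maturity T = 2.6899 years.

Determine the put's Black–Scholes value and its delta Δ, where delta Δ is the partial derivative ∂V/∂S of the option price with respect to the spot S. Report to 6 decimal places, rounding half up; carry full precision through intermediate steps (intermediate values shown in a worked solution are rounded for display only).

σ√T = 0.4351·√2.6899 = 0.713604
d₁ = (ln(S/K) + (r+σ²/2)T) / (σ√T) = (ln(34.59/27.22) + (0.0503+0.4351²/2)·2.6899) / 0.713604 = (0.239613 + 0.389917) / 0.713604 = 0.882184
d₂ = d₁ − σ√T = 0.882184 − 0.713604 = 0.168580
e^{−rT} = 0.873452
N(−d₁) = 0.188839,  N(−d₂) = 0.433063
Put price V = K·e^{−rT}·N(−d₂) − S·N(−d₁) = 10.296243 − 6.531930 = 3.764313
Δ = −N(−d₁) = -0.188839

price = 3.764313
Δ = -0.188839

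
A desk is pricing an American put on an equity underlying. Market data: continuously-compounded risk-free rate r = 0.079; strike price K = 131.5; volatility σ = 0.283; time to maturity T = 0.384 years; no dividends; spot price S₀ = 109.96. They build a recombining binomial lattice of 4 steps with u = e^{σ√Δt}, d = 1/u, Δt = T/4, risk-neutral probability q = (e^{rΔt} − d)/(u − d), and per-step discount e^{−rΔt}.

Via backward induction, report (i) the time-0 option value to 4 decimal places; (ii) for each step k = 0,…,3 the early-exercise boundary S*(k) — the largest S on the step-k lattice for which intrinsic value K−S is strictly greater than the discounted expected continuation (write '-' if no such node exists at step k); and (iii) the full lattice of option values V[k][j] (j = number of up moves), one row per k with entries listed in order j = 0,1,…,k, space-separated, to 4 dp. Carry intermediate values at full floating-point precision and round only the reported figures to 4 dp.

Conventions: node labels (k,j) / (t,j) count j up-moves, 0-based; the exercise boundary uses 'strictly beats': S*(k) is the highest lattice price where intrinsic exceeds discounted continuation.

price = 21.5400
boundary = 109.9600 100.7289 109.9600 120.0371
tree:
21.5400
30.7711 13.1063
39.2273 21.5400 5.5578
46.9736 30.7711 11.4629 0.2195
54.0696 39.2273 21.5400 0.4623 0.0000

Δt=0.09600, u=1.09164, d=0.91605, q=0.52145, disc=e^(-rΔt)=0.99244
k=4 terminal: V=max(K-S,0) → 54.0696 39.2273 21.5400 0.4623 0.0000
k=3: j=0 S=84.5264 intr=46.9736 cont=45.9801 V=46.9736[EX]; j=1 S=100.7289 intr=30.7711 cont=29.7776 V=30.7711[EX]; j=2 S=120.0371 intr=11.4629 cont=10.4694 V=11.4629[EX]; j=3 S=143.0465 intr=0.0000 cont=0.2195 V=0.2195[hold]  S*(3)=120.0371
k=2: j=0 S=92.2727 intr=39.2273 cont=38.2338 V=39.2273[EX]; j=1 S=109.9600 intr=21.5400 cont=20.5465 V=21.5400[EX]; j=2 S=131.0377 intr=0.4623 cont=5.5578 V=5.5578[hold]  S*(2)=109.9600
k=1: j=0 S=100.7289 intr=30.7711 cont=29.7776 V=30.7711[EX]; j=1 S=120.0371 intr=11.4629 cont=13.1063 V=13.1063[hold]  S*(1)=100.7289
k=0: j=0 S=109.9600 intr=21.5400 cont=21.3970 V=21.5400[EX]  S*(0)=109.9600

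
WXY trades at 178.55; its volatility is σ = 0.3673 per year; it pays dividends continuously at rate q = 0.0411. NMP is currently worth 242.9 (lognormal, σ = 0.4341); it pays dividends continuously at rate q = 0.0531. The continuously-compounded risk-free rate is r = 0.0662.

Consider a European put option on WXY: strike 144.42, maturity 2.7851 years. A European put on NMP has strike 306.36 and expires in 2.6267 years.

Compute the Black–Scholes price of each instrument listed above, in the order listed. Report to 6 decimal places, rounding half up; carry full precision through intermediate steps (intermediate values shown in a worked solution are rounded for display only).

[WXY put K=144.42]
σ√T = 0.3673·√2.7851 = 0.612973
d₁ = (ln(S/K) + (r−q+σ²/2)T) / (σ√T) = (ln(178.55/144.42) + (0.0662−0.0411+0.3673²/2)·2.7851) / 0.612973 = (0.212143 + 0.257774) / 0.612973 = 0.766619
d₂ = d₁ − σ√T = 0.766619 − 0.612973 = 0.153646
e^{−rT} = 0.831625
e^{−qT} = 0.891841
N(−d₁) = 0.221654,  N(−d₂) = 0.438944
price = K·e^{−rT}·N(−d₂) − S·e^{−qT}·N(−d₁) = 52.718655 − 35.295772 = 17.422883
[NMP put K=306.36]
σ√T = 0.4341·√2.6267 = 0.703550
d₁ = (ln(S/K) + (r−q+σ²/2)T) / (σ√T) = (ln(242.9/306.36) + (0.0662−0.0531+0.4341²/2)·2.6267) / 0.703550 = (-0.232111 + 0.281901) / 0.703550 = 0.070770
d₂ = d₁ − σ√T = 0.070770 − 0.703550 = -0.632780
e^{−rT} = 0.840391
e^{−qT} = 0.869812
N(−d₁) = 0.471790,  N(−d₂) = 0.736561
price = K·e^{−rT}·N(−d₂) − S·e^{−qT}·N(−d₁) = 189.636810 − 99.678678 = 89.958132

price(WXY put K=144.42) = 17.422883
price(NMP put K=306.36) = 89.958132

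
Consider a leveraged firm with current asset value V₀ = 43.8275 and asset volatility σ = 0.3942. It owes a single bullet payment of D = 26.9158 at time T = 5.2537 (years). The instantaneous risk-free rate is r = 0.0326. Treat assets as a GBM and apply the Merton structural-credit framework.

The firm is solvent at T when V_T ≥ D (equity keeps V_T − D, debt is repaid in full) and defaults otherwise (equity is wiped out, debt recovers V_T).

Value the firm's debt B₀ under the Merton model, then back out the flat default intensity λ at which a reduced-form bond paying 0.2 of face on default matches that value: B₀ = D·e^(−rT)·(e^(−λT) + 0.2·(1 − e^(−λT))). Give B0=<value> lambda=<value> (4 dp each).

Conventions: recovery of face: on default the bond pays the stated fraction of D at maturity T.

B0=19.0248 lambda=0.0428

Apply the equity-as-call identities (strike 26.9158, horizon 5.2537 years):
d₁ = [ln(V₀/D) + (r + σ²/2)T] / (σ√T)
   = [ln(43.8275/26.9158) + (0.0326 + 0.5·0.3942²)·5.2537] / (0.3942·√5.2537)
   = [0.487548 + 0.579466] / 0.903544 = 1.180921
d₂ = d₁ − σ√T = 1.180921 − 0.903544 = 0.277378
N(d₁) = 0.881183,  N(d₂) = 0.609255,  e^(−rT) = 0.842594
E₀ = V₀·N(d₁) − D·e^(−rT)·N(d₂)
   = 43.8275·0.881183 − 26.9158·0.842594·0.609255 = 24.802710
B₀ = V₀ − E₀ = 43.8275 − 24.802710 = 19.024790
e^(−λT) = (B₀·e^(rT)/D − 0.2)/(1 − 0.2) = (19.0248·1.186812/26.9158 − 0.2)/0.8 = 0.79858757
λ = −ln(0.79858757)/5.2537 = 0.042810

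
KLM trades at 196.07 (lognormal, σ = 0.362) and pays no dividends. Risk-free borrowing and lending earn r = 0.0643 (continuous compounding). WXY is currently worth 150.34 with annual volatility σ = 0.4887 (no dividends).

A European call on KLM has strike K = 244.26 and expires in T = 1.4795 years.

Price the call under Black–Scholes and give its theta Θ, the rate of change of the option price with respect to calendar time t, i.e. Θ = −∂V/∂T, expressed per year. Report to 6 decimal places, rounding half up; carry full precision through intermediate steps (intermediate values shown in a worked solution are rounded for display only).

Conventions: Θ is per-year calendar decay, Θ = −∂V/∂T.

price = 24.845172
Θ = -16.006745

σ√T = 0.362·√1.4795 = 0.440318
d₁ = (ln(S/K) + (r+σ²/2)T) / (σ√T) = (ln(196.07/244.26) + (0.0643+0.362²/2)·1.4795) / 0.440318 = (-0.219761 + 0.192072) / 0.440318 = -0.062886
d₂ = d₁ − σ√T = -0.062886 − 0.440318 = -0.503204
e^{−rT} = 0.909253
N(d₁) = 0.474929,  N(d₂) = 0.307411
Call price V = S·N(d₁) − K·e^{−rT}·N(d₂) = 93.119253 − 68.274082 = 24.845172
φ(d₁) = (1/√(2π))·e^{−d₁²/2} = 0.398154
Θ = −S·φ(d₁)·σ/(2√T) − r·K·e^{−rT}·N(d₂) = −11.616721 − 4.390023 = -16.006745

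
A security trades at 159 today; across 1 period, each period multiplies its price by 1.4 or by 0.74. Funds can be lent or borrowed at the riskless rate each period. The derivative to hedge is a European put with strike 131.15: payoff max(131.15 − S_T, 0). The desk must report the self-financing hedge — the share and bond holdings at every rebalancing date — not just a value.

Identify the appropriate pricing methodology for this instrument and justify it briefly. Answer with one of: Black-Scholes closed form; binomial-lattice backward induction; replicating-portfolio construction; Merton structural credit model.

framework: replicating-portfolio construction

Key observation: the mandate to exhibit the hedge at every date and state singles out the replicating-portfolio construction on the 1-period tree with factors 1.4 and 0.74 from 159.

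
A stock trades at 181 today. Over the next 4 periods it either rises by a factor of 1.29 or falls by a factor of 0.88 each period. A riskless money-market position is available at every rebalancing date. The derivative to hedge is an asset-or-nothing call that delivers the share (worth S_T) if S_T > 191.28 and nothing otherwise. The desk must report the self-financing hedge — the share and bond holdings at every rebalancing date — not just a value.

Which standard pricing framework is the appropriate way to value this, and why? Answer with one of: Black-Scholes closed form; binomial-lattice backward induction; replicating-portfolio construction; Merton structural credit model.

framework: replicating-portfolio construction

Key observation: since the answer must list Δ and B at each node of the 1.29/0.88 lattice on 181, the replicating-portfolio method — solving the two-state system at every node — is the one that applies.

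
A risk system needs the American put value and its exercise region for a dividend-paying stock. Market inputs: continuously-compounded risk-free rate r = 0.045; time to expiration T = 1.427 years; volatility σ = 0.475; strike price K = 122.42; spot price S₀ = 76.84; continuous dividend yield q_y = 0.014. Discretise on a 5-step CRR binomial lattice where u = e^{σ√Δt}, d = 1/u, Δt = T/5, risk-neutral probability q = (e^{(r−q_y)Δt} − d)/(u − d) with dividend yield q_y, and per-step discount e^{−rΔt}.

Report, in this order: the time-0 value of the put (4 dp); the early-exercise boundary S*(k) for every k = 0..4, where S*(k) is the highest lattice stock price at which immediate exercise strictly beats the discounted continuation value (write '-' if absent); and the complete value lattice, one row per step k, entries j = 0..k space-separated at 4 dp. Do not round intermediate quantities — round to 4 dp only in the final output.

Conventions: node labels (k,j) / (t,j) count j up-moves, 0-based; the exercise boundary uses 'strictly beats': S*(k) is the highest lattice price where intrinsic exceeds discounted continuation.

price = 49.1725
boundary = - 59.6186 46.2568 59.6186 76.8400
tree:
49.1725
62.8014 34.1957
76.1632 47.3848 19.3213
86.5303 62.8014 30.2091 6.7888
94.5739 76.1632 45.5800 12.5996 0.0000
100.8148 86.5303 62.8014 23.3840 0.0000 0.0000

Δt=0.28540, u=1.28886, d=0.77588, q=0.45422, disc=e^(-rΔt)=0.98724
k=5 terminal: V=max(K-S,0) → 100.8148 86.5303 62.8014 23.3840 0.0000 0.0000
k=4: j=0 S=27.8461 intr=94.5739 cont=93.1228 V=94.5739[EX]; j=1 S=46.2568 intr=76.1632 cont=74.7855 V=76.1632[EX]; j=2 S=76.8400 intr=45.5800 cont=44.3242 V=45.5800[EX]; j=3 S=127.6436 intr=0.0000 cont=12.5996 V=12.5996[hold]; j=4 S=212.0367 intr=0.0000 cont=0.0000 V=0.0000[hold]  S*(4)=76.8400
k=3: j=0 S=35.8897 intr=86.5303 cont=85.1112 V=86.5303[EX]; j=1 S=59.6186 intr=62.8014 cont=61.4770 V=62.8014[EX]; j=2 S=99.0360 intr=23.3840 cont=30.2091 V=30.2091[hold]; j=3 S=164.5148 intr=0.0000 cont=6.7888 V=6.7888[hold]  S*(3)=59.6186
k=2: j=0 S=46.2568 intr=76.1632 cont=74.7855 V=76.1632[EX]; j=1 S=76.8400 intr=45.5800 cont=47.3848 V=47.3848[hold]; j=2 S=127.6436 intr=0.0000 cont=19.3213 V=19.3213[hold]  S*(2)=46.2568
k=1: j=0 S=59.6186 intr=62.8014 cont=62.2863 V=62.8014[EX]; j=1 S=99.0360 intr=23.3840 cont=34.1957 V=34.1957[hold]  S*(1)=59.6186
k=0: j=0 S=76.8400 intr=45.5800 cont=49.1725 V=49.1725[hold]  S*(0)=-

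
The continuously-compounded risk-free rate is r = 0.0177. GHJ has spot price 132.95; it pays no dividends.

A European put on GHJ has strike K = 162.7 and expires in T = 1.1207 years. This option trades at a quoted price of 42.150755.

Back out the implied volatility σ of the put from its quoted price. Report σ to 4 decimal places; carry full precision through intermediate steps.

At σ = 0.4392 the Black–Scholes value reproduces the quote:
σ√T = 0.4392·√1.1207 = 0.464951
d₁ = (ln(S/K) + (r+σ²/2)T) / (σ√T) = (ln(132.95/162.7) + (0.0177+0.4392²/2)·1.1207) / 0.464951 = (-0.201935 + 0.127926) / 0.464951 = -0.159176
d₂ = d₁ − σ√T = -0.159176 − 0.464951 = -0.624127
e^{−rT} = 0.980359
N(−d₁) = 0.563235,  N(−d₂) = 0.733728
V = K·e^{−rT}·N(−d₂) − S·N(−d₁) = 117.032818 − 74.882064 = 42.150755 (the observed quote) — the price is monotone increasing in volatility, hence this σ is the only solution

sigma = 0.4392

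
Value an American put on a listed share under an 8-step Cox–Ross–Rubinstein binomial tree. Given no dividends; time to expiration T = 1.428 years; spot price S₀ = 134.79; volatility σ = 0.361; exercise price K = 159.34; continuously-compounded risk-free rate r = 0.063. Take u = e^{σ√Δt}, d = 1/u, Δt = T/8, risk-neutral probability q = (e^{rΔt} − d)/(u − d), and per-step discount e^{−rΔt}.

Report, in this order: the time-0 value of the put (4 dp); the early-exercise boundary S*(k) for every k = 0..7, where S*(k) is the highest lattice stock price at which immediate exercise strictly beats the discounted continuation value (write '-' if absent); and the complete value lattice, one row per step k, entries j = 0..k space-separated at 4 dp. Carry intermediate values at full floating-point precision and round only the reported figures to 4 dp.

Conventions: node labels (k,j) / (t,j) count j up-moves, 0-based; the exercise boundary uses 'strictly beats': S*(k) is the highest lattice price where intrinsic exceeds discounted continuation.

price = 33.2441
boundary = - - 99.3529 85.2986 99.3529 115.7229 99.3529 115.7229
tree:
33.2441
45.3524 21.8347
59.9871 31.6797 12.4402
74.0414 44.4400 19.5800 5.5503
86.1075 59.9871 29.8301 9.7274 1.4801
96.4669 74.0414 43.6171 16.6571 2.9870 0.0000
105.3608 86.1075 59.9871 27.6142 6.0281 0.0000 0.0000
112.9966 96.4669 74.0414 43.6171 12.1651 0.0000 0.0000 0.0000
119.5522 105.3608 86.1075 59.9871 24.5500 0.0000 0.0000 0.0000 0.0000

Δt=0.17850, u=1.16477, d=0.85854, q=0.49887, disc=e^(-rΔt)=0.98882
k=8 terminal: V=max(K-S,0) → 119.5522 105.3608 86.1075 59.9871 24.5500 0.0000 0.0000 0.0000 0.0000
k=7: j=0 S=46.3434 intr=112.9966 cont=111.2148 V=112.9966[EX]; j=1 S=62.8731 intr=96.4669 cont=94.6851 V=96.4669[EX]; j=2 S=85.2986 intr=74.0414 cont=72.2595 V=74.0414[EX]; j=3 S=115.7229 intr=43.6171 cont=41.8353 V=43.6171[EX]; j=4 S=156.9987 intr=2.3413 cont=12.1651 V=12.1651[hold]; j=5 S=212.9969 intr=0.0000 cont=0.0000 V=0.0000[hold]; j=6 S=288.9683 intr=0.0000 cont=0.0000 V=0.0000[hold]; j=7 S=392.0372 intr=0.0000 cont=0.0000 V=0.0000[hold]  S*(7)=115.7229
k=6: j=0 S=53.9792 intr=105.3608 cont=103.5790 V=105.3608[EX]; j=1 S=73.2325 intr=86.1075 cont=84.3257 V=86.1075[EX]; j=2 S=99.3529 intr=59.9871 cont=58.2053 V=59.9871[EX]; j=3 S=134.7900 intr=24.5500 cont=27.6142 V=27.6142[hold]; j=4 S=182.8667 intr=0.0000 cont=6.0281 V=6.0281[hold]; j=5 S=248.0914 intr=0.0000 cont=0.0000 V=0.0000[hold]; j=6 S=336.5804 intr=0.0000 cont=0.0000 V=0.0000[hold]  S*(6)=99.3529
k=5: j=0 S=62.8731 intr=96.4669 cont=94.6851 V=96.4669[EX]; j=1 S=85.2986 intr=74.0414 cont=72.2595 V=74.0414[EX]; j=2 S=115.7229 intr=43.6171 cont=43.3469 V=43.6171[EX]; j=3 S=156.9987 intr=2.3413 cont=16.6571 V=16.6571[hold]; j=4 S=212.9969 intr=0.0000 cont=2.9870 V=2.9870[hold]; j=5 S=288.9683 intr=0.0000 cont=0.0000 V=0.0000[hold]  S*(5)=115.7229
k=4: j=0 S=73.2325 intr=86.1075 cont=84.3257 V=86.1075[EX]; j=1 S=99.3529 intr=59.9871 cont=58.2053 V=59.9871[EX]; j=2 S=134.7900 intr=24.5500 cont=29.8301 V=29.8301[hold]; j=3 S=182.8667 intr=0.0000 cont=9.7274 V=9.7274[hold]; j=4 S=248.0914 intr=0.0000 cont=1.4801 V=1.4801[hold]  S*(4)=99.3529
k=3: j=0 S=85.2986 intr=74.0414 cont=72.2595 V=74.0414[EX]; j=1 S=115.7229 intr=43.6171 cont=44.4400 V=44.4400[hold]; j=2 S=156.9987 intr=2.3413 cont=19.5800 V=19.5800[hold]; j=3 S=212.9969 intr=0.0000 cont=5.5503 V=5.5503[hold]  S*(3)=85.2986
k=2: j=0 S=99.3529 intr=59.9871 cont=58.6112 V=59.9871[EX]; j=1 S=134.7900 intr=24.5500 cont=31.6797 V=31.6797[hold]; j=2 S=182.8667 intr=0.0000 cont=12.4402 V=12.4402[hold]  S*(2)=99.3529
k=1: j=0 S=115.7229 intr=43.6171 cont=45.3524 V=45.3524[hold]; j=1 S=156.9987 intr=2.3413 cont=21.8347 V=21.8347[hold]  S*(1)=-
k=0: j=0 S=134.7900 intr=24.5500 cont=33.2441 V=33.2441[hold]  S*(0)=-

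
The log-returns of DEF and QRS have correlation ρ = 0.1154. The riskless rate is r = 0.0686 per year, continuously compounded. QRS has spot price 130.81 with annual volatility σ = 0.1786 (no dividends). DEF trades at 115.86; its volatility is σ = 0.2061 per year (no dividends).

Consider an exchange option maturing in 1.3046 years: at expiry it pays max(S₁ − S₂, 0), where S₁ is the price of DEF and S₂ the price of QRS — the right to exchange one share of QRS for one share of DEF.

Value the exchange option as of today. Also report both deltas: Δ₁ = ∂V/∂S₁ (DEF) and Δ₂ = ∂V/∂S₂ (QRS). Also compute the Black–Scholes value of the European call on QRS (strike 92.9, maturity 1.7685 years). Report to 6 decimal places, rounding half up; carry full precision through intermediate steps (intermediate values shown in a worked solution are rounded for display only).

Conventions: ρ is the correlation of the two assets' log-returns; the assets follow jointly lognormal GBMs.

σ_eff = √(σ₁² + σ₂² − 2ρσ₁σ₂) = √(0.2061² + 0.1786² − 2·0.1154·0.2061·0.1786) = 0.256670
d₁ = (ln(S₁/S₂) + (q₂ − q₁ + σ_eff²/2)T) / (σ_eff√T) = (ln(115.86/130.81) + (0.0 − 0.0 + 0.032940)·1.3046) / 0.293166 = -0.267391
d₂ = d₁ − σ_eff√T = -0.267391 − 0.293166 = -0.560558
N(d₁) = 0.394584,  N(d₂) = 0.287550
V = S₁·e^{−q₁T}·N(d₁) − S₂·e^{−q₂T}·N(d₂) = 45.716498 − 37.614364 = 8.102134
Δ₁ = e^{−q₁T}·N(d₁) = 0.394584;  Δ₂ = −e^{−q₂T}·N(d₂) = -0.287550
[vanilla: QRS call K=92.9]
σ√T = 0.1786·√1.7685 = 0.237511
d₁ = (ln(S/K) + (r+σ²/2)T) / (σ√T) = (ln(130.81/92.9) + (0.0686+0.1786²/2)·1.7685) / 0.237511 = (0.342222 + 0.149525) / 0.237511 = 2.070417
d₂ = d₁ − σ√T = 2.070417 − 0.237511 = 1.832906
e^{−rT} = 0.885751
N(d₁) = 0.980793,  N(d₂) = 0.966592
price = S·N(d₁) − K·e^{−rT}·N(d₂) = 128.297578 − 79.537249 = 48.760328

exchange price = 8.102134
Δ1 = 0.394584
Δ2 = -0.287550
price(QRS call K=92.9) = 48.760328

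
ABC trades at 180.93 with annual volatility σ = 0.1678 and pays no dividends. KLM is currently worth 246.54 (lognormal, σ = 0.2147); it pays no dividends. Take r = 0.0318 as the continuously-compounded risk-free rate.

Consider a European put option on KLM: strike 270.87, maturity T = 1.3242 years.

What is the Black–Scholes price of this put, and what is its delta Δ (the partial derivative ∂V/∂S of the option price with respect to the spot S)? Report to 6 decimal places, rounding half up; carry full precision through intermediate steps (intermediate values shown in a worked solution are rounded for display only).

σ√T = 0.2147·√1.3242 = 0.247064
d₁ = (ln(S/K) + (r+σ²/2)T) / (σ√T) = (ln(246.54/270.87) + (0.0318+0.2147²/2)·1.3242) / 0.247064 = (-0.094115 + 0.072630) / 0.247064 = -0.086961
d₂ = d₁ − σ√T = -0.086961 − 0.247064 = -0.334025
e^{−rT} = 0.958765
N(−d₁) = 0.534649,  N(−d₂) = 0.630820
Put price V = K·e^{−rT}·N(−d₂) − S·N(−d₁) = 163.824235 − 131.812328 = 32.011908
Δ = −N(−d₁) = -0.534649

price = 32.011908
Δ = -0.534649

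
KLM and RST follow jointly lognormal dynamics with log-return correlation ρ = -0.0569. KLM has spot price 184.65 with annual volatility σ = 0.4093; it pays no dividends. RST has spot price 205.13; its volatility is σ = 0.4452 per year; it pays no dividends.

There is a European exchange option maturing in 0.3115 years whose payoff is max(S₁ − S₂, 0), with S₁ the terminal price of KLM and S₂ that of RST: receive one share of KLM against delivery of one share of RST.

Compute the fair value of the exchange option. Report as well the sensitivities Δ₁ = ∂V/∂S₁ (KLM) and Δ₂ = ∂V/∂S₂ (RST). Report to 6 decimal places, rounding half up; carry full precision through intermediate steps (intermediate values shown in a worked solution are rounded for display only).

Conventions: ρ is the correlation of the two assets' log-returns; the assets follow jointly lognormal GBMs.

exchange price = 17.812103
Δ1 = 0.448415
Δ2 = -0.316812

σ_eff = √(σ₁² + σ₂² − 2ρσ₁σ₂) = √(0.4093² + 0.4452² − 2·-0.0569·0.4093·0.4452) = 0.621664
d₁ = (ln(S₁/S₂) + (q₂ − q₁ + σ_eff²/2)T) / (σ_eff√T) = (ln(184.65/205.13) + (0.0 − 0.0 + 0.193233)·0.3115) / 0.346964 = -0.129667
d₂ = d₁ − σ_eff√T = -0.129667 − 0.346964 = -0.476631
N(d₁) = 0.448415,  N(d₂) = 0.316812
V = S₁·e^{−q₁T}·N(d₁) − S₂·e^{−q₂T}·N(d₂) = 82.799851 − 64.987748 = 17.812103
Key observation: the rate r is irrelevant here: denominating values in RST turns the exchange into a ratio option on S₁/S₂, and discounting at r drops out.
Δ₁ = e^{−q₁T}·N(d₁) = 0.448415;  Δ₂ = −e^{−q₂T}·N(d₂) = -0.316812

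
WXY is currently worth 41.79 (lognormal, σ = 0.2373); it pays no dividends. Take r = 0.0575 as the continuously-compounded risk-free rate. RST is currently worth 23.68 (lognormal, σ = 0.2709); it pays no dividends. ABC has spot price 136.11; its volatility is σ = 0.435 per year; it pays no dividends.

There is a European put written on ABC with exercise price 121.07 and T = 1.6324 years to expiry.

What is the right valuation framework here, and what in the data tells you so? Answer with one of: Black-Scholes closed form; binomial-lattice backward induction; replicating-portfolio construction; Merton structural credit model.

Key observation: everything needed for the exact continuous-time valuation of the European put on ABC (strike 121.07) is given, and no feature rules the closed form out.

framework: Black-Scholes closed form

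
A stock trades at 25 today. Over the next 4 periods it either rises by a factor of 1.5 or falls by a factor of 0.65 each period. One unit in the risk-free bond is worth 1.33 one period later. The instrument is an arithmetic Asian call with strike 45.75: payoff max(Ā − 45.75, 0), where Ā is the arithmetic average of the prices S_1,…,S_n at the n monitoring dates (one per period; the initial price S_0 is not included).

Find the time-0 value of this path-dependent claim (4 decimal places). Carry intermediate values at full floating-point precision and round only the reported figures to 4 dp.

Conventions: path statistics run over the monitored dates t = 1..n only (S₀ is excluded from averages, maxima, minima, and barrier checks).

With p* = (R−d)/(u−d) = 0.8000, sum probability × payoff across the paths and divide by R^4.
Enumerate all 2^4 = 16 price paths (U = up ×1.5, D = down ×0.65); each path with k up-moves has probability p*^k·(1−p*)^(4−k).
DDDD: Ā=9.5352, payoff=0.0000, prob=0.001600
UDDD: Ā=22.0043, payoff=0.0000, prob=0.006400
DUDD: Ā=16.6918, payoff=0.0000, prob=0.006400
UUDD: Ā=38.5195, payoff=0.0000, prob=0.025600
DDUD: Ā=13.2387, payoff=0.0000, prob=0.006400
UDUD: Ā=30.5508, payoff=0.0000, prob=0.025600
DUUD: Ā=25.2383, payoff=0.0000, prob=0.025600
UUUD: Ā=58.2422, payoff=12.4922, prob=0.102400
DDDU: Ā=10.9941, payoff=0.0000, prob=0.006400
UDDU: Ā=25.3711, payoff=0.0000, prob=0.025600
DUDU: Ā=20.0586, payoff=0.0000, prob=0.025600
UUDU: Ā=46.2891, payoff=0.5391, prob=0.102400
DDUU: Ā=16.6055, payoff=0.0000, prob=0.025600
UDUU: Ā=38.3203, payoff=0.0000, prob=0.102400
DUUU: Ā=33.0078, payoff=0.0000, prob=0.102400
UUUU: Ā=76.1719, payoff=30.4219, prob=0.409600
Price = Σ prob·payoff / R^4 = 13.795200 / 3.129007 = 4.4088

price = 4.4088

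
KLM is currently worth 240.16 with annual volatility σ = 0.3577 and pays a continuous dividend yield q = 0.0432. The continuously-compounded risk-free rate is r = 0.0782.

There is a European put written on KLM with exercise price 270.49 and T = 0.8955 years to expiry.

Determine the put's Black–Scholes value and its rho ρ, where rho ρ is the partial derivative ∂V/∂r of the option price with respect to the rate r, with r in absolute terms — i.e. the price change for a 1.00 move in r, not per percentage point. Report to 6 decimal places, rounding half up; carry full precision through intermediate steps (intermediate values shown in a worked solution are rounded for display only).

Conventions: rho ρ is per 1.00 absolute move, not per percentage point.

price = 44.118074
ρ = -150.337207

σ√T = 0.3577·√0.8955 = 0.338495
d₁ = (ln(S/K) + (r−q+σ²/2)T) / (σ√T) = (ln(240.16/270.49) + (0.0782−0.0432+0.3577²/2)·0.8955) / 0.338495 = (-0.118930 + 0.088632) / 0.338495 = -0.089508
d₂ = d₁ − σ√T = -0.089508 − 0.338495 = -0.428003
e^{−rT} = 0.932368
e^{−qT} = 0.962053
N(−d₁) = 0.535661,  N(−d₂) = 0.665675
Put price V = K·e^{−rT}·N(−d₂) − S·e^{−qT}·N(−d₁) = 167.880745 − 123.762671 = 44.118074
ρ = −K·T·e^{−rT}·N(−d₂) = -150.337207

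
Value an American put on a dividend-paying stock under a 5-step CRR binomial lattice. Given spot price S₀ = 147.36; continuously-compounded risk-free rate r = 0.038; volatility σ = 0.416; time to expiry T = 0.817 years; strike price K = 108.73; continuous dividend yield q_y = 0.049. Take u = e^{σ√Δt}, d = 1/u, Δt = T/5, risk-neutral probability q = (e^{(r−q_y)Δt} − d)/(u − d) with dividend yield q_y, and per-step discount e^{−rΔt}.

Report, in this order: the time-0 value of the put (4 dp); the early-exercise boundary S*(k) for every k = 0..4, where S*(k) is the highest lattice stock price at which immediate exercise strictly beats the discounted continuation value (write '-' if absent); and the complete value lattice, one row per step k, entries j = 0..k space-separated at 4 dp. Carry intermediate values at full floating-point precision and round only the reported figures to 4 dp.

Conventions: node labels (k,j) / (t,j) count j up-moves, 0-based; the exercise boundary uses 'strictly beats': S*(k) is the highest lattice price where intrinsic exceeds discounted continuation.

price = 6.0431
boundary = - - - - 75.2070
tree:
6.0431
9.6818 1.7281
15.1731 3.1774 0.0000
23.0653 5.8421 0.0000 0.0000
33.5230 10.7418 0.0000 0.0000 0.0000
45.1636 19.7508 0.0000 0.0000 0.0000 0.0000

Δt=0.16340  u=1.18312  d=0.84522  q=0.45274  discount=0.99381
step 5 (expiry): payoffs max(K−S,0) = 45.1636 19.7508 0.0000 0.0000 0.0000 0.0000
step 4: (k=4,j=0): S=75.2070, K−S=33.5230, hold=33.4498 ⇒ V=33.5230 exercise | (k=4,j=1): S=105.2734, K−S=3.4566, hold=10.7418 ⇒ V=10.7418 continue | (k=4,j=2): S=147.3600, K−S=0.0000, hold=0.0000 ⇒ V=0.0000 continue | (k=4,j=3): S=206.2721, K−S=0.0000, hold=0.0000 ⇒ V=0.0000 continue | (k=4,j=4): S=288.7362, K−S=0.0000, hold=0.0000 ⇒ V=0.0000 continue  boundary S*=75.2070
step 3: (k=3,j=0): S=88.9792, K−S=19.7508, hold=23.0653 ⇒ V=23.0653 continue | (k=3,j=1): S=124.5516, K−S=0.0000, hold=5.8421 ⇒ V=5.8421 continue | (k=3,j=2): S=174.3452, K−S=0.0000, hold=0.0000 ⇒ V=0.0000 continue | (k=3,j=3): S=244.0455, K−S=0.0000, hold=0.0000 ⇒ V=0.0000 continue  boundary S*=-
step 2: (k=2,j=0): S=105.2734, K−S=3.4566, hold=15.1731 ⇒ V=15.1731 continue | (k=2,j=1): S=147.3600, K−S=0.0000, hold=3.1774 ⇒ V=3.1774 continue | (k=2,j=2): S=206.2721, K−S=0.0000, hold=0.0000 ⇒ V=0.0000 continue  boundary S*=-
step 1: (k=1,j=0): S=124.5516, K−S=0.0000, hold=9.6818 ⇒ V=9.6818 continue | (k=1,j=1): S=174.3452, K−S=0.0000, hold=1.7281 ⇒ V=1.7281 continue  boundary S*=-
step 0: (k=0,j=0): S=147.3600, K−S=0.0000, hold=6.0431 ⇒ V=6.0431 continue  boundary S*=-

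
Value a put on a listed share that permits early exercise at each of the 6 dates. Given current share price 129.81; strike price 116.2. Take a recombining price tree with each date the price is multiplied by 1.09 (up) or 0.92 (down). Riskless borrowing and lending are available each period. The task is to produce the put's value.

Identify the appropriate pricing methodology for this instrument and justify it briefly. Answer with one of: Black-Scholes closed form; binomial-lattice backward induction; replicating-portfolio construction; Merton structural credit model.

Key observation: with exercise allowed before expiry on a discrete up/down model (6 steps from spot 129.81), the strike-116.2 put's value must be rolled back through the tree testing early exercise at each node.

framework: binomial-lattice backward induction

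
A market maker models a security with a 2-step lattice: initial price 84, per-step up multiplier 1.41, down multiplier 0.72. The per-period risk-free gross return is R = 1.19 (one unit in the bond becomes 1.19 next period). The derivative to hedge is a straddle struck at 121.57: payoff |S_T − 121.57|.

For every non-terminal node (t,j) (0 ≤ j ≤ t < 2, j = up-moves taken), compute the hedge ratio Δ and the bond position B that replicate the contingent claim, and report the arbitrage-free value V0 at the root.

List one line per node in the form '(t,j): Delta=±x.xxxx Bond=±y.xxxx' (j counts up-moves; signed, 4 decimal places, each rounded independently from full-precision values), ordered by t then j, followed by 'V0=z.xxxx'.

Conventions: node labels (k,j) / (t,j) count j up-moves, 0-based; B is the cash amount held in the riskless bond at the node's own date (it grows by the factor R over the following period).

(0,0): Delta=-0.1027 Bond=40.2432
(1,0): Delta=-1.0000 Bond=102.1597
(1,1): Delta=0.1118 Bond=22.4863
V0=31.6185

No-arbitrage ⇒ martingale measure with p* = (R−d)/(u−d) = 0.6812.
At maturity the claim pays: V(2,0)=78.0244, V(2,1)=36.2932, V(2,2)=45.4304
Node (1,0) S=60.4800: V=(p*·36.2932+(1−p*)·78.0244)/1.19=41.6797; Δ=(36.2932−78.0244)/(85.2768−43.5456)=-1.0000; B=V−Δ·S=102.1597
Node (1,1) S=118.4400: V=(p*·45.4304+(1−p*)·36.2932)/1.19=35.7286; Δ=(45.4304−36.2932)/(167.0004−85.2768)=0.1118; B=V−Δ·S=22.4863
Node (0,0) S=84.0000: V=(p*·35.7286+(1−p*)·41.6797)/1.19=31.6185; Δ=(35.7286−41.6797)/(118.4400−60.4800)=-0.1027; B=V−Δ·S=40.2432
As a check, the time-0 holding Δ(0,0)·S0 + B(0,0) comes to 31.6185 — exactly V0.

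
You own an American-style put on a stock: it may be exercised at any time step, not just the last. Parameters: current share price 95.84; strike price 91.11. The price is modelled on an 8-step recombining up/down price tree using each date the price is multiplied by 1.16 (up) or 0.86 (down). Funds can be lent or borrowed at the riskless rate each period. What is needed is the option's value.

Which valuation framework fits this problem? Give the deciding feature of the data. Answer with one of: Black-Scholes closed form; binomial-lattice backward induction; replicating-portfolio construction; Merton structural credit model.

framework: binomial-lattice backward induction

Key observation: early exercise of the strike-91.11 put must be checked at each of the 8 dates (spot 95.84), which forces a node-by-node comparison of intrinsic and continuation value backward from expiry.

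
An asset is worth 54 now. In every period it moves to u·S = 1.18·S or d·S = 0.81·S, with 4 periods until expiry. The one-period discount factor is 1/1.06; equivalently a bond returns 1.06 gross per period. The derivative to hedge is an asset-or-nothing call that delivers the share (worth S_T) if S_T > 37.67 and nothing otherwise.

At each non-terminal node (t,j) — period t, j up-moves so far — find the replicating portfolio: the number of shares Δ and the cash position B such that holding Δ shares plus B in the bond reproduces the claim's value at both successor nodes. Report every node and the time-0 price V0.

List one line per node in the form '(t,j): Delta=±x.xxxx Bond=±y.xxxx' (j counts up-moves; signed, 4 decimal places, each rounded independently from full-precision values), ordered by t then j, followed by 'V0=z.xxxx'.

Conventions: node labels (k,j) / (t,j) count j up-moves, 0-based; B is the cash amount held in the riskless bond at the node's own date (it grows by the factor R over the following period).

Risk-neutral probability p* = (R−d)/(u−d) = (1.06−0.81)/(1.18−0.81) = 0.6757.
At maturity the claim pays: V(4,0)=0.0000, V(4,1)=0.0000, V(4,2)=49.3319, V(4,3)=71.8662, V(4,4)=104.6940
  t=3,j=0: stock 28.6978 → up 33.8634 (V=0.0000), down 23.2452 (V=0.0000). Price 0.0000; hedge Δ=0.0000, bond B=0.0000.
  t=3,j=1: stock 41.8067 → up 49.3319 (V=49.3319), down 33.8634 (V=0.0000). Price 31.4456; hedge Δ=3.1892, bond B=-101.8838.
  t=3,j=2: stock 60.9036 → up 71.8662 (V=71.8662), down 49.3319 (V=49.3319). Price 60.9036; hedge Δ=1.0000, bond B=0.0000.
  t=3,j=3: stock 88.7237 → up 104.6940 (V=104.6940), down 71.8662 (V=71.8662). Price 88.7237; hedge Δ=1.0000, bond B=0.0000.
  t=2,j=0: stock 35.4294 → up 41.8067 (V=31.4456), down 28.6978 (V=0.0000). Price 20.0444; hedge Δ=2.3988, bond B=-64.9438.
  t=2,j=1: stock 51.6132 → up 60.9036 (V=60.9036), down 41.8067 (V=31.4456). Price 48.4431; hedge Δ=1.5426, bond B=-31.1730.
  t=2,j=2: stock 75.1896 → up 88.7237 (V=88.7237), down 60.9036 (V=60.9036). Price 75.1896; hedge Δ=1.0000, bond B=0.0000.
  t=1,j=0: stock 43.7400 → up 51.6132 (V=48.4431), down 35.4294 (V=20.0444). Price 37.0120; hedge Δ=1.7548, bond B=-39.7412.
  t=1,j=1: stock 63.7200 → up 75.1896 (V=75.1896), down 51.6132 (V=48.4431). Price 62.7500; hedge Δ=1.1345, bond B=-9.5379.
  t=0,j=0: stock 54.0000 → up 63.7200 (V=62.7500), down 43.7400 (V=37.0120). Price 51.3232; hedge Δ=1.2882, bond B=-18.2392.
Check: Δ(0,0)·S0 + B(0,0) = 51.3232 = V0.

(0,0): Delta=1.2882 Bond=-18.2392
(1,0): Delta=1.7548 Bond=-39.7412
(1,1): Delta=1.1345 Bond=-9.5379
(2,0): Delta=2.3988 Bond=-64.9438
(2,1): Delta=1.5426 Bond=-31.1730
(2,2): Delta=1.0000 Bond=0.0000
(3,0): Delta=0.0000 Bond=0.0000
(3,1): Delta=3.1892 Bond=-101.8838
(3,2): Delta=1.0000 Bond=0.0000
(3,3): Delta=1.0000 Bond=0.0000
V0=51.3232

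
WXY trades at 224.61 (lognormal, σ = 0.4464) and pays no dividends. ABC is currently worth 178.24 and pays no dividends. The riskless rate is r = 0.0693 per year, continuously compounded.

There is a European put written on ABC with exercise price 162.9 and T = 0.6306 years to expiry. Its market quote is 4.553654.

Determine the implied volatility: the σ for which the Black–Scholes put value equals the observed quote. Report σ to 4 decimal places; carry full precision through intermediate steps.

At σ = 0.2409 the Black–Scholes value reproduces the quote:
σ√T = 0.2409·√0.6306 = 0.191299
d₁ = (ln(S/K) + (r+σ²/2)T) / (σ√T) = (ln(178.24/162.9) + (0.0693+0.2409²/2)·0.6306) / 0.191299 = (0.089994 + 0.061998) / 0.191299 = 0.794528
d₂ = d₁ − σ√T = 0.794528 − 0.191299 = 0.603228
e^{−rT} = 0.957241
N(−d₁) = 0.213444,  N(−d₂) = 0.273178
V = K·e^{−rT}·N(−d₂) − S·N(−d₁) = 42.597930 − 38.044276 = 4.553654 (matching the quote); vega is positive throughout, so no other σ reproduces this price

sigma = 0.2409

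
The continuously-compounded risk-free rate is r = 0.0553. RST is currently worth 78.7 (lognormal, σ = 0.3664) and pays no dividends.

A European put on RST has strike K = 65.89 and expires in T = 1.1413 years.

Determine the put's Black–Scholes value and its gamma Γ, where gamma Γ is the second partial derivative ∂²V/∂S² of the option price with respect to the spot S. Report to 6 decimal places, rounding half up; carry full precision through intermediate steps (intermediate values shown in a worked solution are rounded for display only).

price = 4.448218
Γ = 0.009322

σ√T = 0.3664·√1.1413 = 0.391431
d₁ = (ln(S/K) + (r+σ²/2)T) / (σ√T) = (ln(78.7/65.89) + (0.0553+0.3664²/2)·1.1413) / 0.391431 = (0.177656 + 0.139723) / 0.391431 = 0.810818
d₂ = d₁ − σ√T = 0.810818 − 0.391431 = 0.419387
e^{−rT} = 0.938837
N(−d₁) = 0.208735,  N(−d₂) = 0.337467
Put price V = K·e^{−rT}·N(−d₂) − S·N(−d₁) = 20.875664 − 16.427446 = 4.448218
φ(d₁) = (1/√(2π))·e^{−d₁²/2} = 0.287178
Γ = φ(d₁) / (S·σ·√T) = 0.009322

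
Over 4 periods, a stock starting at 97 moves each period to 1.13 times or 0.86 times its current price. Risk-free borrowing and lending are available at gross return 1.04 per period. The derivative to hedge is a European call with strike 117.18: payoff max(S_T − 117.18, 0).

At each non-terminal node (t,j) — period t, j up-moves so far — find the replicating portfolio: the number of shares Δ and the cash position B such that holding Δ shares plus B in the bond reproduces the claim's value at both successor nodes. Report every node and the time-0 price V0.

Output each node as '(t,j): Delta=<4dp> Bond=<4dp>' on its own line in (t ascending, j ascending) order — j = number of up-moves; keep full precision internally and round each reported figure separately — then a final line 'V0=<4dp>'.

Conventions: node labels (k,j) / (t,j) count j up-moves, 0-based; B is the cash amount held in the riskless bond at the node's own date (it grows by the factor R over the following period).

No-arbitrage ⇒ martingale measure with p* = (R−d)/(u−d) = 0.6667.
Payoffs at expiry: V(4,0)=0.0000, V(4,1)=0.0000, V(4,2)=0.0000, V(4,3)=3.1865, V(4,4)=40.9759
  t=3,j=0: stock 61.6974 → up 69.7181 (V=0.0000), down 53.0598 (V=0.0000). Price 0.0000; hedge Δ=0.0000, bond B=0.0000.
  t=3,j=1: stock 81.0676 → up 91.6063 (V=0.0000), down 69.7181 (V=0.0000). Price 0.0000; hedge Δ=0.0000, bond B=0.0000.
  t=3,j=2: stock 106.5190 → up 120.3665 (V=3.1865), down 91.6063 (V=0.0000). Price 2.0426; hedge Δ=0.1108, bond B=-9.7591.
  t=3,j=3: stock 139.9610 → up 158.1559 (V=40.9759), down 120.3665 (V=3.1865). Price 27.2879; hedge Δ=1.0000, bond B=-112.6731.
  t=2,j=0: stock 71.7412 → up 81.0676 (V=0.0000), down 61.6974 (V=0.0000). Price 0.0000; hedge Δ=0.0000, bond B=0.0000.
  t=2,j=1: stock 94.2646 → up 106.5190 (V=2.0426), down 81.0676 (V=0.0000). Price 1.3094; hedge Δ=0.0803, bond B=-6.2558.
  t=2,j=2: stock 123.8593 → up 139.9610 (V=27.2879), down 106.5190 (V=2.0426). Price 18.1469; hedge Δ=0.7549, bond B=-75.3543.
  t=1,j=0: stock 83.4200 → up 94.2646 (V=1.3094), down 71.7412 (V=0.0000). Price 0.8393; hedge Δ=0.0581, bond B=-4.0102.
  t=1,j=1: stock 109.6100 → up 123.8593 (V=18.1469), down 94.2646 (V=1.3094). Price 12.0523; hedge Δ=0.5689, bond B=-50.3091.
  t=0,j=0: stock 97.0000 → up 109.6100 (V=12.0523), down 83.4200 (V=0.8393). Price 7.9949; hedge Δ=0.4281, bond B=-33.5347.
Verification: the root portfolio costs Δ(0,0)·S0 + B(0,0) = 7.9949, matching V0.

(0,0): Delta=0.4281 Bond=-33.5347
(1,0): Delta=0.0581 Bond=-4.0102
(1,1): Delta=0.5689 Bond=-50.3091
(2,0): Delta=0.0000 Bond=0.0000
(2,1): Delta=0.0803 Bond=-6.2558
(2,2): Delta=0.7549 Bond=-75.3543
(3,0): Delta=0.0000 Bond=0.0000
(3,1): Delta=0.0000 Bond=0.0000
(3,2): Delta=0.1108 Bond=-9.7591
(3,3): Delta=1.0000 Bond=-112.6731
V0=7.9949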